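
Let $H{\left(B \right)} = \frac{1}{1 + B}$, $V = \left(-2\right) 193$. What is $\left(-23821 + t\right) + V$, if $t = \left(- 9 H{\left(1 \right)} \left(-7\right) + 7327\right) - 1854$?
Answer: $- \frac{37405}{2} \approx -18703.0$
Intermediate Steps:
$V = -386$
$t = \frac{11009}{2}$ ($t = \left(- \frac{9}{1 + 1} \left(-7\right) + 7327\right) - 1854 = \left(- \frac{9}{2} \left(-7\right) + 7327\right) - 1854 = \left(\left(-9\right) \frac{1}{2} \left(-7\right) + 7327\right) - 1854 = \left(\left(- \frac{9}{2}\right) \left(-7\right) + 7327\right) - 1854 = \left(\frac{63}{2} + 7327\right) - 1854 = \frac{14717}{2} - 1854 = \frac{11009}{2} \approx 5504.5$)
$\left(-23821 + t\right) + V = \left(-23821 + \frac{11009}{2}\right) - 386 = - \frac{36633}{2} - 386 = - \frac{37405}{2}$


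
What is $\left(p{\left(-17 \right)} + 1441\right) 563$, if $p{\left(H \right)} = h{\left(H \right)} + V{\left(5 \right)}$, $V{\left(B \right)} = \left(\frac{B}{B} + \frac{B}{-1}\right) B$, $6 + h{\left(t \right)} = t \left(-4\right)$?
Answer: $834929$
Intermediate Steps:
$h{\left(t \right)} = -6 - 4 t$ ($h{\left(t \right)} = -6 + t \left(-4\right) = -6 - 4 t$)
$V{\left(B \right)} = B \left(1 - B\right)$ ($V{\left(B \right)} = \left(1 + B \left(-1\right)\right) B = \left(1 - B\right) B = B \left(1 - B\right)$)
$p{\left(H \right)} = -26 - 4 H$ ($p{\left(H \right)} = \left(-6 - 4 H\right) + 5 \left(1 - 5\right) = \left(-6 - 4 H\right) + 5 \left(-4\right) = \left(-6 - 4 H\right) - 20 = -26 - 4 H$)
$\left(p{\left(-17 \right)} + 1441\right) 563 = \left(\left(-26 - -68\right) + 1441\right) 563 = \left(\left(-26 + 68\right) + 1441\right) 563 = \left(42 + 1441\right) 563 = 1483 \cdot 563 = 834929$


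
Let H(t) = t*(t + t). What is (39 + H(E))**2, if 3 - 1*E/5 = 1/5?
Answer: 185761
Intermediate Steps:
E = 14 (E = 15 - 5/5 = 15 - 5*1/5 = 15 - 1 = 14)
H(t) = 2*t**2 (H(t) = t*(2*t) = 2*t**2)
(39 + H(E))**2 = (39 + 2*14**2)**2 = (39 + 2*196)**2 = (39 + 392)**2 = 431**2 = 185761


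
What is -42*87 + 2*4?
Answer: -3646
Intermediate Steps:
-42*87 + 2*4 = -3654 + 8 = -3646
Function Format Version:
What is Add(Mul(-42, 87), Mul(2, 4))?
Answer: -3646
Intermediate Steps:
Add(Mul(-42, 87), Mul(2, 4)) = Add(-3654, 8) = -3646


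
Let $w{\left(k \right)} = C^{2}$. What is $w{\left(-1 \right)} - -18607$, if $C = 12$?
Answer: $18751$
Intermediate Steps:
$w{\left(k \right)} = 144$ ($w{\left(k \right)} = 12^{2} = 144$)
$w{\left(-1 \right)} - -18607 = 144 - -18607 = 144 + 18607 = 18751$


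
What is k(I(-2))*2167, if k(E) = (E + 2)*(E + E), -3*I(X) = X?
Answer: 69344/9 ≈ 7704.9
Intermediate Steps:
I(X) = -X/3
k(E) = 2*E*(2 + E) (k(E) = (2 + E)*(2*E) = 2*E*(2 + E))
k(I(-2))*2167 = (2*(-1/3*(-2))*(2 - 1/3*(-2)))*2167 = (2*(2/3)*(2 + 2/3))*2167 = (2*(2/3)*(8/3))*2167 = (32/9)*2167 = 69344/9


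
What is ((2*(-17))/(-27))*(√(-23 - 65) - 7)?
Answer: -238/27 + 68*I*√22/27 ≈ -8.8148 + 11.813*I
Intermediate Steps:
((2*(-17))/(-27))*(√(-23 - 65) - 7) = (-34*(-1/27))*(√(-88) - 7) = 34*(2*I*√22 - 7)/27 = 34*(-7 + 2*I*√22)/27 = -238/27 + 68*I*√22/27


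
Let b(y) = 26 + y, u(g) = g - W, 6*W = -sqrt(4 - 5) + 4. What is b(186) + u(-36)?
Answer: 526/3 + I/6 ≈ 175.33 + 0.16667*I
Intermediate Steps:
W = 2/3 - I/6 (W = (-sqrt(4 - 5) + 4)/6 = (-sqrt(-1) + 4)/6 = (-I + 4)/6 = (4 - I)/6 = 2/3 - I/6 ≈ 0.66667 - 0.16667*I)
u(g) = -2/3 + g + I/6 (u(g) = g - (2/3 - I/6) = g + (-2/3 + I/6) = -2/3 + g + I/6)
b(186) + u(-36) = (26 + 186) + (-2/3 - 36 + I/6) = 212 + (-110/3 + I/6) = 526/3 + I/6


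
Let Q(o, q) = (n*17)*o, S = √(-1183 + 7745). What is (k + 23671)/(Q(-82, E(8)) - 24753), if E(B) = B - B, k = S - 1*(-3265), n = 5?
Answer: -26936/31723 - √6562/31723 ≈ -0.85165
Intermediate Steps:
S = √6562 ≈ 81.006
k = 3265 + √6562 (k = √6562 - 1*(-3265) = √6562 + 3265 = 3265 + √6562 ≈ 3346.0)
E(B) = 0
Q(o, q) = 85*o (Q(o, q) = (5*17)*o = 85*o)
(k + 23671)/(Q(-82, E(8)) - 24753) = ((3265 + √6562) + 23671)/(85*(-82) - 24753) = (26936 + √6562)/(-6970 - 24753) = (26936 + √6562)/(-31723) = (26936 + √6562)*(-1/31723) = -26936/31723 - √6562/31723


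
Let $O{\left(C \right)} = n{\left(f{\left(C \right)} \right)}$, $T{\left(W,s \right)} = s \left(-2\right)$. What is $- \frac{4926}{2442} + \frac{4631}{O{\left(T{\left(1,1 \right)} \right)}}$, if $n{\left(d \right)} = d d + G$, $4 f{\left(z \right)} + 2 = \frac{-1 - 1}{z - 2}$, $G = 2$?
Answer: $\frac{120515811}{55759} \approx 2161.4$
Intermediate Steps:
$T{\left(W,s \right)} = - 2 s$
$f{\left(z \right)} = - \frac{1}{2} - \frac{1}{2 \left(-2 + z\right)}$ ($f{\left(z \right)} = - \frac{1}{2} + \frac{\left(-1 - 1\right) \frac{1}{z - 2}}{4} = - \frac{1}{2} + \frac{\left(-2\right) \frac{1}{-2 + z}}{4} = - \frac{1}{2} - \frac{1}{2 \left(-2 + z\right)}$)
$n{\left(d \right)} = 2 + d^{2}$ ($n{\left(d \right)} = d d + 2 = d^{2} + 2 = 2 + d^{2}$)
$O{\left(C \right)} = 2 + \frac{\left(1 - C\right)^{2}}{4 \left(-2 + C\right)^{2}}$ ($O{\left(C \right)} = 2 + \left(\frac{1 - C}{2 \left(-2 + C\right)}\right)^{2} = 2 + \frac{\left(1 - C\right)^{2}}{4 \left(-2 + C\right)^{2}}$)
$- \frac{4926}{2442} + \frac{4631}{O{\left(T{\left(1,1 \right)} \right)}} = - \frac{4926}{2442} + \frac{4631}{2 + \frac{\left(-1 - 2\right)^{2}}{4 \left(-2 - 2\right)^{2}}} = \left(-4926\right) \frac{1}{2442} + \frac{4631}{2 + \frac{\left(-1 - 2\right)^{2}}{4 \left(-2 - 2\right)^{2}}} = - \frac{821}{407} + \frac{4631}{2 + \frac{\left(-3\right)^{2}}{4 \cdot 16}} = - \frac{821}{407} + \frac{4631}{2 + \frac{1}{4} \cdot 9 \cdot \frac{1}{16}} = - \frac{821}{407} + \frac{4631}{2 + \frac{9}{64}} = - \frac{821}{407} + \frac{4631}{\frac{137}{64}} = - \frac{821}{407} + 4631 \cdot \frac{64}{137} = - \frac{821}{407} + \frac{296384}{137} = \frac{120515811}{55759}$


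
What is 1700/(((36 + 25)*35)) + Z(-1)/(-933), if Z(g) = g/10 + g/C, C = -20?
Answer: 6344827/7967820 ≈ 0.79631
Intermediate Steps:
Z(g) = g/20 (Z(g) = g/10 + g/(-20) = g*(1/10) + g*(-1/20) = g/10 - g/20 = g/20)
1700/(((36 + 25)*35)) + Z(-1)/(-933) = 1700/(((36 + 25)*35)) + ((1/20)*(-1))/(-933) = 1700/((61*35)) - 1/20*(-1/933) = 1700/2135 + 1/18660 = 1700*(1/2135) + 1/18660 = 340/427 + 1/18660 = 6344827/7967820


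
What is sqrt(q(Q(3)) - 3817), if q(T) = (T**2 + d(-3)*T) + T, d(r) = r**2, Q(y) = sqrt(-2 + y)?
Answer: I*sqrt(3806) ≈ 61.693*I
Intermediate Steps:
q(T) = T**2 + 10*T (q(T) = (T**2 + (-3)**2*T) + T = (T**2 + 9*T) + T = T**2 + 10*T)
sqrt(q(Q(3)) - 3817) = sqrt(sqrt(-2 + 3)*(10 + sqrt(-2 + 3)) - 3817) = sqrt(sqrt(1)*(10 + sqrt(1)) - 3817) = sqrt(1*(10 + 1) - 3817) = sqrt(1*11 - 3817) = sqrt(11 - 3817) = sqrt(-3806) = I*sqrt(3806)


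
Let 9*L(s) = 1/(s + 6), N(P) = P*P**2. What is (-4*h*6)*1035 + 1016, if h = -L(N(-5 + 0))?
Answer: 118144/119 ≈ 992.81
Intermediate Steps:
N(P) = P**3
L(s) = 1/(9*(6 + s)) (L(s) = 1/(9*(s + 6)) = 1/(9*(6 + s)))
h = 1/1071 (h = -1/(9*(6 + (-5 + 0)**3)) = -1/(9*(6 + (-5)**3)) = -1/(9*(6 - 125)) = -1/(9*(-119)) = -(-1)/(9*119) = -1*(-1/1071) = 1/1071 ≈ 0.00093371)
(-4*h*6)*1035 + 1016 = (-4*1/1071*6)*1035 + 1016 = -4/1071*6*1035 + 1016 = -8/357*1035 + 1016 = -2760/119 + 1016 = 118144/119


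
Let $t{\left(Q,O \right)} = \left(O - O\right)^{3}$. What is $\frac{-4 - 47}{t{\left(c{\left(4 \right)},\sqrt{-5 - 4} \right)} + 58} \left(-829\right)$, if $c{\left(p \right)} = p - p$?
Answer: $\frac{42279}{58} \approx 728.95$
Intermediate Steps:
$c{\left(p \right)} = 0$
$t{\left(Q,O \right)} = 0$ ($t{\left(Q,O \right)} = 0^{3} = 0$)
$\frac{-4 - 47}{t{\left(c{\left(4 \right)},\sqrt{-5 - 4} \right)} + 58} \left(-829\right) = \frac{-4 - 47}{0 + 58} \left(-829\right) = - \frac{51}{58} \left(-829\right) = \left(-51\right) \frac{1}{58} \left(-829\right) = \left(- \frac{51}{58}\right) \left(-829\right) = \frac{42279}{58}$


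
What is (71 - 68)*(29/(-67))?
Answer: -87/67 ≈ -1.2985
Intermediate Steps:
(71 - 68)*(29/(-67)) = 3*(29*(-1/67)) = 3*(-29/67) = -87/67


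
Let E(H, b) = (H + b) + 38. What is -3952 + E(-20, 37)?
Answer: -3897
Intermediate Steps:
E(H, b) = 38 + H + b
-3952 + E(-20, 37) = -3952 + (38 - 20 + 37) = -3952 + 55 = -3897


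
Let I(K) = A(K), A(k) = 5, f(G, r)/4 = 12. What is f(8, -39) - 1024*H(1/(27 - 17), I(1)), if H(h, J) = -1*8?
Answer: 8240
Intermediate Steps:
f(G, r) = 48 (f(G, r) = 4*12 = 48)
I(K) = 5
H(h, J) = -8
f(8, -39) - 1024*H(1/(27 - 17), I(1)) = 48 - 1024*(-8) = 48 + 8192 = 8240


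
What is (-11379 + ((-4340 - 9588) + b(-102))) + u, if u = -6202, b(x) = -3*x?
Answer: -31203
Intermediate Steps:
(-11379 + ((-4340 - 9588) + b(-102))) + u = (-11379 + ((-4340 - 9588) - 3*(-102))) - 6202 = (-11379 + (-13928 + 306)) - 6202 = (-11379 - 13622) - 6202 = -25001 - 6202 = -31203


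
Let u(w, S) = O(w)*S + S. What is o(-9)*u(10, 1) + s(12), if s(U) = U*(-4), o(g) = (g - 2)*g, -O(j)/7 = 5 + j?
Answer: -10344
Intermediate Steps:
O(j) = -35 - 7*j (O(j) = -7*(5 + j) = -35 - 7*j)
o(g) = g*(-2 + g) (o(g) = (-2 + g)*g = g*(-2 + g))
s(U) = -4*U
u(w, S) = S + S*(-35 - 7*w) (u(w, S) = (-35 - 7*w)*S + S = S*(-35 - 7*w) + S = S + S*(-35 - 7*w))
o(-9)*u(10, 1) + s(12) = (-9*(-2 - 9))*(-1*1*(34 + 7*10)) - 4*12 = (-9*(-11))*(-1*1*(34 + 70)) - 48 = 99*(-1*1*104) - 48 = 99*(-104) - 48 = -10296 - 48 = -10344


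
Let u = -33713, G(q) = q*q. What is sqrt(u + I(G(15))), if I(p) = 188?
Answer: 15*I*sqrt(149) ≈ 183.1*I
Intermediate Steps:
G(q) = q**2
sqrt(u + I(G(15))) = sqrt(-33713 + 188) = sqrt(-33525) = 15*I*sqrt(149)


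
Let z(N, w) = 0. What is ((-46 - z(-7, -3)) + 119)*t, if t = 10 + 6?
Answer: 1168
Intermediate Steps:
t = 16
((-46 - z(-7, -3)) + 119)*t = ((-46 - 1*0) + 119)*16 = ((-46 + 0) + 119)*16 = (-46 + 119)*16 = 73*16 = 1168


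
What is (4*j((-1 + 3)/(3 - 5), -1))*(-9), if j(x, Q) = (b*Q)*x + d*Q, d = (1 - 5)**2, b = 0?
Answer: 576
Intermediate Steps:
d = 16 (d = (-4)**2 = 16)
j(x, Q) = 16*Q (j(x, Q) = (0*Q)*x + 16*Q = 0*x + 16*Q = 0 + 16*Q = 16*Q)
(4*j((-1 + 3)/(3 - 5), -1))*(-9) = (4*(16*(-1)))*(-9) = (4*(-16))*(-9) = -64*(-9) = 576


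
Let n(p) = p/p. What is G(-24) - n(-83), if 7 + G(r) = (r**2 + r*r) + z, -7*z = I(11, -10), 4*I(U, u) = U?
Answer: 32021/28 ≈ 1143.6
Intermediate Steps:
I(U, u) = U/4
z = -11/28 ≈ -0.39286
G(r) = -207/28 + 2*r**2 (G(r) = -7 + ((r**2 + r*r) - 11/28) = -7 + ((r**2 + r**2) - 11/28) = -7 + (2*r**2 - 11/28) = -7 + (-11/28 + 2*r**2) = -207/28 + 2*r**2)
n(p) = 1
G(-24) - n(-83) = (-207/28 + 2*(-24)**2) - 1*1 = (-207/28 + 2*576) - 1 = (-207/28 + 1152) - 1 = 32049/28 - 1 = 32021/28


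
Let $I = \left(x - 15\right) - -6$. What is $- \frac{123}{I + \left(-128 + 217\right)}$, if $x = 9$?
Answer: $- \frac{123}{89} \approx -1.382$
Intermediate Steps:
$I = 0$ ($I = \left(9 - 15\right) - -6 = -6 + 6 = 0$)
$- \frac{123}{I + \left(-128 + 217\right)} = - \frac{123}{0 + \left(-128 + 217\right)} = - \frac{123}{0 + 89} = - \frac{123}{89}$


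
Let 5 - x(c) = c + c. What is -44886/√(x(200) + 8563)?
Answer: -22443*√2042/2042 ≈ -496.65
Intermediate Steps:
x(c) = 5 - 2*c (x(c) = 5 - (c + c) = 5 - 2*c)
-44886/√(x(200) + 8563) = -44886/√((5 - 2*200) + 8563) = -44886/√((5 - 400) + 8563) = -44886/√(-395 + 8563) = -44886*√2042/4084 = -22443*√2042/2042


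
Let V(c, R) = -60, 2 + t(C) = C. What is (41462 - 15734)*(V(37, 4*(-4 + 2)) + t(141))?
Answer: 2032512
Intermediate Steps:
t(C) = -2 + C
(41462 - 15734)*(V(37, 4*(-4 + 2)) + t(141)) = (41462 - 15734)*(-60 + (-2 + 141)) = 25728*(-60 + 139) = 25728*79 = 2032512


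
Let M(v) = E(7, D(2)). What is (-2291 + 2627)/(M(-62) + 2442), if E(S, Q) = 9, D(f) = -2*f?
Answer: 112/817 ≈ 0.13709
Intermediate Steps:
M(v) = 9
(-2291 + 2627)/(M(-62) + 2442) = (-2291 + 2627)/(9 + 2442) = 336/2451 = 336*(1/2451) = 112/817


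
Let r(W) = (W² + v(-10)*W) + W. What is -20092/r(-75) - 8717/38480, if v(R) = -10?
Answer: -41402863/12121200 ≈ -3.4157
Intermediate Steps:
r(W) = W² - 9*W (r(W) = (W² - 10*W) + W = W² - 9*W)
-20092/r(-75) - 8717/38480 = -20092*(-1/(75*(-9 - 75))) - 8717/38480 = -20092/((-75*(-84))) - 8717*1/38480 = -20092/6300 - 8717/38480 = -20092*1/6300 - 8717/38480 = -5023/1575 - 8717/38480 = -41402863/12121200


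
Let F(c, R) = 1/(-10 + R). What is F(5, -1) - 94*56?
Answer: -57905/11 ≈ -5264.1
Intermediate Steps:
F(5, -1) - 94*56 = 1/(-10 - 1) - 94*56 = 1/(-11) - 5264 = -1/11 - 5264 = -57905/11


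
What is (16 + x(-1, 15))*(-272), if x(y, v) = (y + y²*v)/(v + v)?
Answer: -67184/15 ≈ -4478.9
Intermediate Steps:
x(y, v) = (y + v*y²)/(2*v) (x(y, v) = (y + v*y²)/((2*v)) = (y + v*y²)*(1/(2*v)) = (y + v*y²)/(2*v))
(16 + x(-1, 15))*(-272) = (16 + (½)*(-1)*(1 + 15*(-1))/15)*(-272) = (16 + (½)*(-1)*(1/15)*(1 - 15))*(-272) = (16 + (½)*(-1)*(1/15)*(-14))*(-272) = (16 + 7/15)*(-272) = (247/15)*(-272) = -67184/15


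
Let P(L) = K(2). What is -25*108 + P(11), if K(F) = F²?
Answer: -2696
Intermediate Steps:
P(L) = 4 (P(L) = 2² = 4)
-25*108 + P(11) = -25*108 + 4 = -2700 + 4 = -2696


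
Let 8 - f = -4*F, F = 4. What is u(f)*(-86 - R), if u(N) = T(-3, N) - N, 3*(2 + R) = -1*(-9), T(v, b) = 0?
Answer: 2088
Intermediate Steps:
R = 1 (R = -2 + (-1*(-9))/3 = -2 + (⅓)*9 = -2 + 3 = 1)
f = 24 (f = 8 - (-4)*4 = 8 - 1*(-16) = 8 + 16 = 24)
u(N) = -N (u(N) = 0 - N = -N)
u(f)*(-86 - R) = (-1*24)*(-86 - 1*1) = -24*(-86 - 1) = -24*(-87) = 2088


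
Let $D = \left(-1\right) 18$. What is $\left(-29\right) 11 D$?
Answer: $5742$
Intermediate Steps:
$D = -18$
$\left(-29\right) 11 D = \left(-29\right) 11 \left(-18\right) = \left(-319\right) \left(-18\right) = 5742$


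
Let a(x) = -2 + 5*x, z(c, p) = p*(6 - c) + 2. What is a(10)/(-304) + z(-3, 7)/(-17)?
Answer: -1286/323 ≈ -3.9814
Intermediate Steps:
z(c, p) = 2 + p*(6 - c)
a(10)/(-304) + z(-3, 7)/(-17) = (-2 + 5*10)/(-304) + (2 + 6*7 - 1*(-3)*7)/(-17) = (-2 + 50)*(-1/304) + (2 + 42 + 21)*(-1/17) = 48*(-1/304) + 65*(-1/17) = -3/19 - 65/17 = -1286/323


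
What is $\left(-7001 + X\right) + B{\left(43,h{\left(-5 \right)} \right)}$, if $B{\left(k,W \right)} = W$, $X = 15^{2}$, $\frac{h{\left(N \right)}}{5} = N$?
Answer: $-6801$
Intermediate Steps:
$h{\left(N \right)} = 5 N$
$X = 225$
$\left(-7001 + X\right) + B{\left(43,h{\left(-5 \right)} \right)} = \left(-7001 + 225\right) + 5 \left(-5\right) = -6776 - 25 = -6801$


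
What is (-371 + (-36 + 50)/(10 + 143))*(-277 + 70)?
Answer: 1305227/17 ≈ 76778.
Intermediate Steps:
(-371 + (-36 + 50)/(10 + 143))*(-277 + 70) = (-371 + 14/153)*(-207) = -56749/153*(-207) = 1305227/17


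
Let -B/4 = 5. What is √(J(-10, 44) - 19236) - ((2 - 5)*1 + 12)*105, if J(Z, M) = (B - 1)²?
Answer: -945 + I*√18795 ≈ -945.0 + 137.09*I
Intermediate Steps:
B = -20 (B = -4*5 = -20)
J(Z, M) = 441 (J(Z, M) = (-20 - 1)² = (-21)² = 441)
√(J(-10, 44) - 19236) - ((2 - 5)*1 + 12)*105 = √(441 - 19236) - ((2 - 5)*1 + 12)*105 = √(-18795) - (-3*1 + 12)*105 = I*√18795 - (-3 + 12)*105 = I*√18795 - 9*105 = I*√18795 - 1*945 = I*√18795 - 945 = -945 + I*√18795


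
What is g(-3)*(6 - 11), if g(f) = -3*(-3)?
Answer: -45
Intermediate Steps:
g(f) = 9
g(-3)*(6 - 11) = 9*(6 - 11) = 9*(-5) = -45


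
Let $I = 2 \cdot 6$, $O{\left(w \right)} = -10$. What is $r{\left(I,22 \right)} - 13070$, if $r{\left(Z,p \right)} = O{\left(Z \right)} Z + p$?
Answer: $-13168$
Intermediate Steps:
$I = 12$
$r{\left(Z,p \right)} = p - 10 Z$ ($r{\left(Z,p \right)} = - 10 Z + p = p - 10 Z$)
$r{\left(I,22 \right)} - 13070 = \left(22 - 120\right) - 13070 = -98 - 13070 = -13168$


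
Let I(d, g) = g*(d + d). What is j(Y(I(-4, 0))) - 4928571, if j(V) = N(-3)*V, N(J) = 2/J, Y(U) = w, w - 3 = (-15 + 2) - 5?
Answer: -4928561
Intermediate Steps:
w = -15 (w = 3 + ((-15 + 2) - 5) = 3 + (-13 - 5) = 3 - 18 = -15)
I(d, g) = 2*d*g (I(d, g) = g*(2*d) = 2*d*g)
Y(U) = -15
j(V) = -2*V/3 (j(V) = (2/(-3))*V = (2*(-⅓))*V = -2*V/3)
j(Y(I(-4, 0))) - 4928571 = -⅔*(-15) - 4928571 = 10 - 4928571 = -4928561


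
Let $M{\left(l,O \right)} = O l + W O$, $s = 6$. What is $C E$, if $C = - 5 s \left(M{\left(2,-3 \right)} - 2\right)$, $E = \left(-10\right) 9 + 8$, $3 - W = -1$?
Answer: $-49200$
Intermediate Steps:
$W = 4$ ($W = 3 - -1 = 3 + 1 = 4$)
$E = -82$ ($E = -90 + 8 = -82$)
$M{\left(l,O \right)} = 4 O + O l$ ($M{\left(l,O \right)} = O l + 4 O = 4 O + O l$)
$C = 600$ ($C = \left(-5\right) 6 \left(- 3 \left(4 + 2\right) - 2\right) = - 30 \left(\left(-3\right) 6 - 2\right) = - 30 \left(-18 - 2\right) = \left(-30\right) \left(-20\right) = 600$)
$C E = 600 \left(-82\right) = -49200$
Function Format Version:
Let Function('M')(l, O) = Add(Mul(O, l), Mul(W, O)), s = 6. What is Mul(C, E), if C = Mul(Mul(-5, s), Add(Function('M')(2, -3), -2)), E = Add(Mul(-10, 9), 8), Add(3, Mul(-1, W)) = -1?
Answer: -49200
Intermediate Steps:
W = 4 (W = Add(3, Mul(-1, -1)) = Add(3, 1) = 4)
E = -82 (E = Add(-90, 8) = -82)
Function('M')(l, O) = Add(Mul(4, O), Mul(O, l)) (Function('M')(l, O) = Add(Mul(O, l), Mul(4, O)) = Add(Mul(4, O), Mul(O, l)))
C = 600 (C = Mul(Mul(-5, 6), Add(Mul(-3, Add(4, 2)), -2)) = Mul(-30, Add(Mul(-3, 6), -2)) = Mul(-30, Add(-18, -2)) = Mul(-30, -20) = 600)
Mul(C, E) = Mul(600, -82) = -49200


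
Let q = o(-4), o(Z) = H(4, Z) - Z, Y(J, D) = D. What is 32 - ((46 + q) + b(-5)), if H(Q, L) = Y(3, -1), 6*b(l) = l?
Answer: -97/6 ≈ -16.167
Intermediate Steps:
b(l) = l/6
H(Q, L) = -1
o(Z) = -1 - Z
q = 3 (q = -1 - 1*(-4) = -1 + 4 = 3)
32 - ((46 + q) + b(-5)) = 32 - ((46 + 3) + (1/6)*(-5)) = 32 - (49 - 5/6) = 32 - 1*289/6 = 32 - 289/6 = -97/6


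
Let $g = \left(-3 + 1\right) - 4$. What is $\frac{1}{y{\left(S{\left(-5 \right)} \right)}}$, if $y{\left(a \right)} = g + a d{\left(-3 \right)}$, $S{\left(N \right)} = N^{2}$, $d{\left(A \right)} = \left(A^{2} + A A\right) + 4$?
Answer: $\frac{1}{544} \approx 0.0018382$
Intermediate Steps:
$g = -6$ ($g = -2 - 4 = -6$)
$d{\left(A \right)} = 4 + 2 A^{2}$ ($d{\left(A \right)} = \left(A^{2} + A^{2}\right) + 4 = 2 A^{2} + 4 = 4 + 2 A^{2}$)
$y{\left(a \right)} = -6 + 22 a$ ($y{\left(a \right)} = -6 + a \left(4 + 2 \left(-3\right)^{2}\right) = -6 + a \left(4 + 2 \cdot 9\right) = -6 + a \left(4 + 18\right) = -6 + a 22 = -6 + 22 a$)
$\frac{1}{y{\left(S{\left(-5 \right)} \right)}} = \frac{1}{-6 + 22 \left(-5\right)^{2}} = \frac{1}{-6 + 22 \cdot 25} = \frac{1}{-6 + 550} = \frac{1}{544}$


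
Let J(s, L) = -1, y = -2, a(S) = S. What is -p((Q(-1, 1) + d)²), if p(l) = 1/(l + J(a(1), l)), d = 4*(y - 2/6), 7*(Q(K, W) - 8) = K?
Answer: -441/520 ≈ -0.84808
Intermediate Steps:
Q(K, W) = 8 + K/7
d = -28/3 (d = 4*(-2 - 2/6) = 4*(-2 - 2*⅙) = 4*(-2 - ⅓) = 4*(-7/3) = -28/3 ≈ -9.3333)
p(l) = 1/(-1 + l) (p(l) = 1/(l - 1) = 1/(-1 + l))
-p((Q(-1, 1) + d)²) = -1/(-1 + ((8 + (⅐)*(-1)) - 28/3)²) = -1/(-1 + ((8 - ⅐) - 28/3)²) = -1/(-1 + (55/7 - 28/3)²) = -1/(-1 + (-31/21)²) = -1/(-1 + 961/441) = -1/520/441 = -1*441/520 = -441/520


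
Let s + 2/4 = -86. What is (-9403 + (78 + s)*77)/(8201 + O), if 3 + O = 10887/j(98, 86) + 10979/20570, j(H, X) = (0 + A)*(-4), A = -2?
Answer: -30649300/29131413 ≈ -1.0521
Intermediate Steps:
s = -173/2 (s = -½ - 86 = -173/2 ≈ -86.500)
j(H, X) = 8 (j(H, X) = (0 - 2)*(-4) = -2*(-4) = 8)
O = 111769871/82280 (O = -3 + (10887/8 + 10979/20570) = -3 + 112016711/82280 = 111769871/82280 ≈ 1358.4)
(-9403 + (78 + s)*77)/(8201 + O) = (-9403 + (78 - 173/2)*77)/(8201 + 111769871/82280) = (-9403 - 17/2*77)/(786548151/82280) = (-9403 - 1309/2)*(82280/786548151) = -20115/2*82280/786548151 = -30649300/29131413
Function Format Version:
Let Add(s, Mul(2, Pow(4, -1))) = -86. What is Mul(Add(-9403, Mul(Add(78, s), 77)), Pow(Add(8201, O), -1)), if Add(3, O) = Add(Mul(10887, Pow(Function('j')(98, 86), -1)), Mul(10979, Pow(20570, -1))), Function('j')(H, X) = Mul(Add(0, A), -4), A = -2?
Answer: Rational(-30649300, 29131413) ≈ -1.0521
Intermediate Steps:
s = Rational(-173, 2) (s = Add(Rational(-1, 2), -86) = Rational(-173, 2) ≈ -86.500)
Function('j')(H, X) = 8 (Function('j')(H, X) = Mul(Add(0, -2), -4) = Mul(-2, -4) = 8)
O = Rational(111769871, 82280) (O = Add(-3, Add(Mul(10887, Pow(8, -1)), Mul(10979, Pow(20570, -1)))) = Add(-3, Add(Mul(10887, Rational(1, 8)), Mul(10979, Rational(1, 20570)))) = Add(-3, Add(Rational(10887, 8), Rational(10979, 20570))) = Add(-3, Rational(112016711, 82280)) = Rational(111769871, 82280) ≈ 1358.4)
Mul(Add(-9403, Mul(Add(78, s), 77)), Pow(Add(8201, O), -1)) = Mul(Add(-9403, Mul(Add(78, Rational(-173, 2)), 77)), Pow(Add(8201, Rational(111769871, 82280)), -1)) = Mul(Add(-9403, Mul(Rational(-17, 2), 77)), Pow(Rational(786548151, 82280), -1)) = Mul(Add(-9403, Rational(-1309, 2)), Rational(82280, 786548151)) = Mul(Rational(-20115, 2), Rational(82280, 786548151)) = Rational(-30649300, 29131413)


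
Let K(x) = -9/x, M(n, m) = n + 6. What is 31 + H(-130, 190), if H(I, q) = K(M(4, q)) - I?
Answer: 1601/10 ≈ 160.10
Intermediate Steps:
M(n, m) = 6 + n
H(I, q) = -9/10 - I (H(I, q) = -9/(6 + 4) - I = -9/10 - I)
31 + H(-130, 190) = 31 + (-9/10 - 1*(-130)) = 31 + (-9/10 + 130) = 31 + 1291/10 = 1601/10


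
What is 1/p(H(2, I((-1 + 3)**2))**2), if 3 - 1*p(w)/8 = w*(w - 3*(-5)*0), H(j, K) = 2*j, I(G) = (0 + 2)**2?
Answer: -1/2024 ≈ -0.00049407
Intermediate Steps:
I(G) = 4 (I(G) = 2**2 = 4)
p(w) = 24 - 8*w**2 (p(w) = 24 - 8*w*(w - 3*(-5)*0) = 24 - 8*w*(w + 15*0) = 24 - 8*w*(w + 0) = 24 - 8*w*w = 24 - 8*w**2)
1/p(H(2, I((-1 + 3)**2))**2) = 1/(24 - 8*((2*2)**2)**2) = 1/(24 - 8*(4**2)**2) = 1/(24 - 8*16**2) = 1/(24 - 8*256) = 1/(24 - 2048) = 1/(-2024) = -1/2024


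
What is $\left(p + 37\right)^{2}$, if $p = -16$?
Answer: $441$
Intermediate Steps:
$\left(p + 37\right)^{2} = \left(-16 + 37\right)^{2} = 21^{2} = 441$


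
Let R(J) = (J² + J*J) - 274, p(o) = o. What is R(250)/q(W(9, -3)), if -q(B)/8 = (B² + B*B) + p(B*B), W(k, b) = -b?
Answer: -62363/108 ≈ -577.44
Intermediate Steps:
R(J) = -274 + 2*J² (R(J) = (J² + J²) - 274 = 2*J² - 274 = -274 + 2*J²)
q(B) = -24*B² (q(B) = -8*((B² + B*B) + B*B) = -8*((B² + B²) + B²) = -8*(2*B² + B²) = -24*B²)
R(250)/q(W(9, -3)) = (-274 + 2*250²)/((-24*(-1*(-3))²)) = (-274 + 2*62500)/((-24*3²)) = (-274 + 125000)/((-24*9)) = 124726/(-216) = 124726*(-1/216) = -62363/108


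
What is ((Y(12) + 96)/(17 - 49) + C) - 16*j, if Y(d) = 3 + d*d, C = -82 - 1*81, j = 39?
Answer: -25427/32 ≈ -794.59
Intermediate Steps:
C = -163 (C = -82 - 81 = -163)
Y(d) = 3 + d²
((Y(12) + 96)/(17 - 49) + C) - 16*j = (((3 + 12²) + 96)/(17 - 49) - 163) - 16*39 = (((3 + 144) + 96)/(-32) - 163) - 624 = ((147 + 96)*(-1/32) - 163) - 624 = (243*(-1/32) - 163) - 624 = (-243/32 - 163) - 624 = -5459/32 - 624 = -25427/32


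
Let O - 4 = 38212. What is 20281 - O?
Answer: -17935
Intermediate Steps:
O = 38216 (O = 4 + 38212 = 38216)
20281 - O = 20281 - 1*38216 = 20281 - 38216 = -17935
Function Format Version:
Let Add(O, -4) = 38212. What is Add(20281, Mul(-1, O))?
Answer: -17935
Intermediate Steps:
O = 38216 (O = Add(4, 38212) = 38216)
Add(20281, Mul(-1, O)) = Add(20281, Mul(-1, 38216)) = Add(20281, -38216) = -17935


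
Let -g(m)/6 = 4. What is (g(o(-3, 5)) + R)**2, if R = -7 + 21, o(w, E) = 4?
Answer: 100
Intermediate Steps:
g(m) = -24 (g(m) = -6*4 = -24)
R = 14
(g(o(-3, 5)) + R)**2 = (-24 + 14)**2 = (-10)**2 = 100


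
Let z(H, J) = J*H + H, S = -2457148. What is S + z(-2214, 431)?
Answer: -3413596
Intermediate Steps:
z(H, J) = H + H*J (z(H, J) = H*J + H = H + H*J)
S + z(-2214, 431) = -2457148 - 2214*(1 + 431) = -2457148 - 2214*432 = -2457148 - 956448 = -3413596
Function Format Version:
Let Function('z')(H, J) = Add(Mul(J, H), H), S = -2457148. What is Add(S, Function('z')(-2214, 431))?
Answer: -3413596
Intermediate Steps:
Function('z')(H, J) = Add(H, Mul(H, J)) (Function('z')(H, J) = Add(Mul(H, J), H) = Add(H, Mul(H, J)))
Add(S, Function('z')(-2214, 431)) = Add(-2457148, Mul(-2214, Add(1, 431))) = Add(-2457148, Mul(-2214, 432)) = Add(-2457148, -956448) = -3413596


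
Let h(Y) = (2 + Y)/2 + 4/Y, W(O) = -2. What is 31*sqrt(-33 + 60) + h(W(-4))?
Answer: -2 + 93*sqrt(3) ≈ 159.08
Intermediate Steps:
h(Y) = 1 + Y/2 + 4/Y (h(Y) = (2 + Y)*(1/2) + 4/Y = (1 + Y/2) + 4/Y = 1 + Y/2 + 4/Y)
31*sqrt(-33 + 60) + h(W(-4)) = 31*sqrt(-33 + 60) + (1 + (1/2)*(-2) + 4/(-2)) = 31*sqrt(27) + (1 - 1 + 4*(-1/2)) = 31*(3*sqrt(3)) + (1 - 1 - 2) = 93*sqrt(3) - 2 = -2 + 93*sqrt(3)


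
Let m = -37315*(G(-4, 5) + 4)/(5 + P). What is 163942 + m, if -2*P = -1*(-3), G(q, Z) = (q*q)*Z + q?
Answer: -4822806/7 ≈ -6.8897e+5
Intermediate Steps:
G(q, Z) = q + Z*q² (G(q, Z) = q²*Z + q = Z*q² + q = q + Z*q²)
P = -3/2 (P = -(-1)*(-3)/2 = -½*3 = -3/2 ≈ -1.5000)
m = -5970400/7 (m = -37315*(-4*(1 + 5*(-4)) + 4)/(5 - 3/2) = -37315*(-4*(1 - 20) + 4)/7/2 = -37315*(-4*(-19) + 4)*2/7 = -37315*(76 + 4)*2/7 = -2985200*2/7 = -37315*160/7 = -5970400/7 ≈ -8.5291e+5)
163942 + m = 163942 - 5970400/7 = -4822806/7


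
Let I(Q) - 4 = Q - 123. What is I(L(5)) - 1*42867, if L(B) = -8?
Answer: -42994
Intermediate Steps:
I(Q) = -119 + Q (I(Q) = 4 + (Q - 123) = 4 + (-123 + Q) = -119 + Q)
I(L(5)) - 1*42867 = (-119 - 8) - 1*42867 = -127 - 42867 = -42994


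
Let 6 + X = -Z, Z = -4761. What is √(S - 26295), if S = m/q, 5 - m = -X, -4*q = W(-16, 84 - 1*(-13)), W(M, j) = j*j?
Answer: I*√247428695/97 ≈ 162.16*I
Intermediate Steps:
X = 4755 (X = -6 - 1*(-4761) = -6 + 4761 = 4755)
W(M, j) = j²
q = -9409/4 (q = -(84 - 1*(-13))²/4 = -(84 + 13)²/4 = -¼*97² = -¼*9409 = -9409/4 ≈ -2352.3)
m = 4760 (m = 5 - (-1)*4755 = 5 - 1*(-4755) = 5 + 4755 = 4760)
S = -19040/9409 (S = 4760/(-9409/4) = 4760*(-4/9409) = -19040/9409 ≈ -2.0236)
√(S - 26295) = √(-19040/9409 - 26295) = √(-247428695/9409) = I*√247428695/97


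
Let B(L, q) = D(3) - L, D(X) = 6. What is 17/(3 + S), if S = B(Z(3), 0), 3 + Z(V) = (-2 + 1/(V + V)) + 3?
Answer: 102/65 ≈ 1.5692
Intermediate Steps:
Z(V) = -2 + 1/(2*V) (Z(V) = -3 + ((-2 + 1/(V + V)) + 3) = -3 + ((-2 + 1/(2*V)) + 3) = -3 + (1 + 1/(2*V)) = -2 + 1/(2*V))
B(L, q) = 6 - L
S = 47/6 (S = 6 - (-2 + (1/2)/3) = 6 - (-2 + (1/2)*(1/3)) = 6 - (-2 + 1/6) = 6 - 1*(-11/6) = 6 + 11/6 = 47/6 ≈ 7.8333)
17/(3 + S) = 17/(3 + 47/6) = 17/(65/6) = (6/65)*17 = 102/65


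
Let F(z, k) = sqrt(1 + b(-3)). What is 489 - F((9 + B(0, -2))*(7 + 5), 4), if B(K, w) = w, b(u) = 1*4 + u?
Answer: 489 - sqrt(2) ≈ 487.59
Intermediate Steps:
b(u) = 4 + u
F(z, k) = sqrt(2) (F(z, k) = sqrt(1 + (4 - 3)) = sqrt(1 + 1) = sqrt(2))
489 - F((9 + B(0, -2))*(7 + 5), 4) = 489 - sqrt(2)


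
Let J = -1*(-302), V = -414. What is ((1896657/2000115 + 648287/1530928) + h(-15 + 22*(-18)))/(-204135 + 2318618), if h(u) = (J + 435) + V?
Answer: 331078882727087/2158204909796491920 ≈ 0.00015340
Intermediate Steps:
J = 302
h(u) = 323 (h(u) = (302 + 435) - 414 = 737 - 414 = 323)
((1896657/2000115 + 648287/1530928) + h(-15 + 22*(-18)))/(-204135 + 2318618) = ((1896657/2000115 + 648287/1530928) + 323)/(-204135 + 2318618) = ((1896657*(1/2000115) + 648287*(1/1530928)) + 323)/2114483 = ((632219/666705 + 648287/1530928) + 323)*(1/2114483) = (1400097953567/1020677352240 + 323)*(1/2114483) = (331078882727087/1020677352240)*(1/2114483) = 331078882727087/2158204909796491920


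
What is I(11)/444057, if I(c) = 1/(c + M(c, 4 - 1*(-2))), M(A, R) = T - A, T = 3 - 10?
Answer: -1/3108399 ≈ -3.2171e-7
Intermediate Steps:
T = -7
M(A, R) = -7 - A
I(c) = -⅐ (I(c) = 1/(c + (-7 - c)) = 1/(-7) = -⅐)
I(11)/444057 = -⅐/444057 = -⅐*1/444057 = -1/3108399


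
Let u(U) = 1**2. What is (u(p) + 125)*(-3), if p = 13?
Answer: -378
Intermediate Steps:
u(U) = 1
(u(p) + 125)*(-3) = (1 + 125)*(-3) = 126*(-3) = -378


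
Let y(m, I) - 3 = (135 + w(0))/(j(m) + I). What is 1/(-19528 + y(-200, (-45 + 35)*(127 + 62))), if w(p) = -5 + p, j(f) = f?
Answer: -209/4080738 ≈ -5.1216e-5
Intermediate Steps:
y(m, I) = 3 + 130/(I + m) (y(m, I) = 3 + (135 + (-5 + 0))/(m + I) = 3 + (135 - 5)/(I + m) = 3 + 130/(I + m))
1/(-19528 + y(-200, (-45 + 35)*(127 + 62))) = 1/(-19528 + (130 + 3*((-45 + 35)*(127 + 62)) + 3*(-200))/((-45 + 35)*(127 + 62) - 200)) = 1/(-19528 + (130 + 3*(-10*189) - 600)/(-10*189 - 200)) = 1/(-19528 + (130 + 3*(-1890) - 600)/(-1890 - 200)) = 1/(-19528 + (130 - 5670 - 600)/(-2090)) = 1/(-19528 - 1/2090*(-6140)) = 1/(-19528 + 614/209) = 1/(-4080738/209) = -209/4080738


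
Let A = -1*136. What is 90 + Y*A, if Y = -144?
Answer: 19674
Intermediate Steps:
A = -136
90 + Y*A = 90 - 144*(-136) = 90 + 19584 = 19674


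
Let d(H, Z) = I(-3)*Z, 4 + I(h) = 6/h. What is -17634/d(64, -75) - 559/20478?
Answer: -6691863/170650 ≈ -39.214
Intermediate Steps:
I(h) = -4 + 6/h
d(H, Z) = -6*Z (d(H, Z) = (-4 + 6/(-3))*Z = (-4 + 6*(-1/3))*Z = (-4 - 2)*Z = -6*Z)
-17634/d(64, -75) - 559/20478 = -17634/((-6*(-75))) - 559/20478 = -17634/450 - 559*1/20478 = -17634*1/450 - 559/20478 = -2939/75 - 559/20478 = -6691863/170650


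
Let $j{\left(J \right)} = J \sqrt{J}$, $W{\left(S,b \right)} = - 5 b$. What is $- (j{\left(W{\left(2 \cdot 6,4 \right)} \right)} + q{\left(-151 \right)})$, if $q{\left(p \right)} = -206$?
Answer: $206 + 40 i \sqrt{5} \approx 206.0 + 89.443 i$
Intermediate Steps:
$j{\left(J \right)} = J^{\frac{3}{2}}$
$- (j{\left(W{\left(2 \cdot 6,4 \right)} \right)} + q{\left(-151 \right)}) = - (\left(\left(-5\right) 4\right)^{\frac{3}{2}} - 206) = - (\left(-20\right)^{\frac{3}{2}} - 206) = - (- 40 i \sqrt{5} - 206) = - (-206 - 40 i \sqrt{5}) = 206 + 40 i \sqrt{5}$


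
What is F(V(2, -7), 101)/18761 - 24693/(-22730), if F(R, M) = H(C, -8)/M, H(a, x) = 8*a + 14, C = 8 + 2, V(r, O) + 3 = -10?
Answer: 46791939293/43070190530 ≈ 1.0864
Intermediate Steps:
V(r, O) = -13 (V(r, O) = -3 - 10 = -13)
C = 10
H(a, x) = 14 + 8*a
F(R, M) = 94/M (F(R, M) = (14 + 8*10)/M = (14 + 80)/M = 94/M)
F(V(2, -7), 101)/18761 - 24693/(-22730) = (94/101)/18761 - 24693/(-22730) = (94*(1/101))*(1/18761) - 24693*(-1/22730) = (94/101)*(1/18761) + 24693/22730 = 94/1894861 + 24693/22730 = 46791939293/43070190530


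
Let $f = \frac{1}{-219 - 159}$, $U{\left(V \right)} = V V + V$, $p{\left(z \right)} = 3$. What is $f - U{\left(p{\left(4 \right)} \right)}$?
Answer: $- \frac{4537}{378} \approx -12.003$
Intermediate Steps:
$U{\left(V \right)} = V + V^{2}$ ($U{\left(V \right)} = V^{2} + V = V + V^{2}$)
$f = - \frac{1}{378}$ ($f = \frac{1}{-378} = - \frac{1}{378} \approx -0.0026455$)
$f - U{\left(p{\left(4 \right)} \right)} = - \frac{1}{378} - 3 \left(1 + 3\right) = - \frac{1}{378} - 3 \cdot 4 = - \frac{1}{378} - 12 = - \frac{4537}{378}$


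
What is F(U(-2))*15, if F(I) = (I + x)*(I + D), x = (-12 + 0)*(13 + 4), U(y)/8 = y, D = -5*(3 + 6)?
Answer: 201300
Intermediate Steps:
D = -45 (D = -5*9 = -45)
U(y) = 8*y
x = -204 (x = -12*17 = -204)
F(I) = (-204 + I)*(-45 + I) (F(I) = (I - 204)*(I - 45) = (-204 + I)*(-45 + I))
F(U(-2))*15 = (9180 + (8*(-2))² - 1992*(-2))*15 = (9180 + (-16)² - 249*(-16))*15 = (9180 + 256 + 3984)*15 = 13420*15 = 201300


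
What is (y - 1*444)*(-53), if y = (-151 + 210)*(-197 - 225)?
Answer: 1343126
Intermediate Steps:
y = -24898 (y = 59*(-422) = -24898)
(y - 1*444)*(-53) = (-24898 - 1*444)*(-53) = (-24898 - 444)*(-53) = -25342*(-53) = 1343126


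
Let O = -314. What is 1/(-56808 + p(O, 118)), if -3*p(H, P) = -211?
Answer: -3/170213 ≈ -1.7625e-5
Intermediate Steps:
p(H, P) = 211/3 (p(H, P) = -⅓*(-211) = 211/3)
1/(-56808 + p(O, 118)) = 1/(-56808 + 211/3) = 1/(-170213/3) = -3/170213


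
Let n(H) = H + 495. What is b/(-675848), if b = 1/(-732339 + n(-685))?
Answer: 1/495078259592 ≈ 2.0199e-12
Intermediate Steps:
n(H) = 495 + H
b = -1/732529 (b = 1/(-732339 + (495 - 685)) = 1/(-732339 - 190) = 1/(-732529) = -1/732529 ≈ -1.3651e-6)
b/(-675848) = -1/732529/(-675848) = -1/732529*(-1/675848) = 1/495078259592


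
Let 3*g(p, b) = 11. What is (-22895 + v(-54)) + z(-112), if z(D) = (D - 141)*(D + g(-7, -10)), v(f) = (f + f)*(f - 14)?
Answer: 35572/3 ≈ 11857.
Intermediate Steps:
g(p, b) = 11/3 (g(p, b) = (⅓)*11 = 11/3)
v(f) = 2*f*(-14 + f) (v(f) = (2*f)*(-14 + f) = 2*f*(-14 + f))
z(D) = (-141 + D)*(11/3 + D) (z(D) = (D - 141)*(D + 11/3) = (-141 + D)*(11/3 + D))
(-22895 + v(-54)) + z(-112) = (-22895 + 2*(-54)*(-14 - 54)) + (-517 + (-112)² - 412/3*(-112)) = (-22895 + 2*(-54)*(-68)) + (-517 + 12544 + 46144/3) = (-22895 + 7344) + 82225/3 = -15551 + 82225/3 = 35572/3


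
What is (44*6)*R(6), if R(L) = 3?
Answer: 792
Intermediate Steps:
(44*6)*R(6) = (44*6)*3 = 264*3 = 792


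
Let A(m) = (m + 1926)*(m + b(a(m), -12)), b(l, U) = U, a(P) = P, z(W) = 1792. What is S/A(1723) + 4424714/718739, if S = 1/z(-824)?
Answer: 7072110579672853/1148775194475776 ≈ 6.1562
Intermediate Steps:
S = 1/1792 ≈ 0.00055804
A(m) = (-12 + m)*(1926 + m) (A(m) = (m + 1926)*(m - 12) = (1926 + m)*(-12 + m) = (-12 + m)*(1926 + m))
S/A(1723) + 4424714/718739 = 1/(1792*(-23112 + 1723**2 + 1914*1723)) + 4424714/718739 = 1/(1792*(-23112 + 2968729 + 3297822)) + 4424714*(1/718739) = (1/1792)/6243439 + 632102/102677 = (1/1792)*(1/6243439) + 632102/102677 = 1/11188242688 + 632102/102677 = 7072110579672853/1148775194475776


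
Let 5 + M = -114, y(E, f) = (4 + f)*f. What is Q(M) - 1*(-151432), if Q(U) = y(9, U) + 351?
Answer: 165468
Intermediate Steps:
y(E, f) = f*(4 + f)
M = -119 (M = -5 - 114 = -119)
Q(U) = 351 + U*(4 + U) (Q(U) = U*(4 + U) + 351 = 351 + U*(4 + U))
Q(M) - 1*(-151432) = (351 - 119*(4 - 119)) - 1*(-151432) = (351 - 119*(-115)) + 151432 = (351 + 13685) + 151432 = 14036 + 151432 = 165468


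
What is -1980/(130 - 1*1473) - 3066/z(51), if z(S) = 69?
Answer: -1327006/30889 ≈ -42.960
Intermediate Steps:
-1980/(130 - 1*1473) - 3066/z(51) = -1980/(130 - 1*1473) - 3066/69 = -1980/(130 - 1473) - 3066*1/69 = -1980/(-1343) - 1022/23 = -1980*(-1/1343) - 1022/23 = 1980/1343 - 1022/23 = -1327006/30889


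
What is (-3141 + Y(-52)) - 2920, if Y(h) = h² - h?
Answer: -3305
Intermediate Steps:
(-3141 + Y(-52)) - 2920 = (-3141 - 52*(-1 - 52)) - 2920 = (-3141 - 52*(-53)) - 2920 = (-3141 + 2756) - 2920 = -385 - 2920 = -3305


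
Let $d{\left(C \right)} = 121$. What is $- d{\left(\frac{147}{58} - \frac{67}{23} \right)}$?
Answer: $-121$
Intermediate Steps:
$- d{\left(\frac{147}{58} - \frac{67}{23} \right)} = \left(-1\right) 121 = -121$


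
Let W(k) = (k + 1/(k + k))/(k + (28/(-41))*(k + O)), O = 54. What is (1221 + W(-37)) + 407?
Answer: 240212995/147482 ≈ 1628.8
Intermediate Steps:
W(k) = (k + 1/(2*k))/(-1512/41 + 13*k/41) (W(k) = (k + 1/(k + k))/(k + (28/(-41))*(k + 54)) = (k + 1/(2*k))/(k + (28*(-1/41))*(54 + k)) = (k + 1/(2*k))/(k - 28*(54 + k)/41) = (k + 1/(2*k))/(k + (-1512/41 - 28*k/41)) = (k + 1/(2*k))/(-1512/41 + 13*k/41))
(1221 + W(-37)) + 407 = (1221 + (41/2)*(1 + 2*(-37)²)/(-37*(-1512 + 13*(-37)))) + 407 = (1221 + (41/2)*(-1/37)*(1 + 2*1369)/(-1512 - 481)) + 407 = (1221 + (41/2)*(-1/37)*(1 + 2738)/(-1993)) + 407 = (1221 + (41/2)*(-1/37)*(-1/1993)*2739) + 407 = (1221 + 112299/147482) + 407 = 180187821/147482 + 407 = 240212995/147482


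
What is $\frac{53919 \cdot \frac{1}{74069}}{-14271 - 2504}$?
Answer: $- \frac{53919}{1242507475} \approx -4.3395 \cdot 10^{-5}$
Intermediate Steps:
$\frac{53919 \cdot \frac{1}{74069}}{-14271 - 2504} = \frac{53919}{74069 \left(-16775\right)} = \frac{53919}{74069} \left(- \frac{1}{16775}\right) = - \frac{53919}{1242507475}$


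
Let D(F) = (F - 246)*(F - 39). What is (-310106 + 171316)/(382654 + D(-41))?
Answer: -69395/202807 ≈ -0.34217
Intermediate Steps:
D(F) = (-246 + F)*(-39 + F)
(-310106 + 171316)/(382654 + D(-41)) = (-310106 + 171316)/(382654 + (9594 + (-41)**2 - 285*(-41))) = -138790/(382654 + (9594 + 1681 + 11685)) = -138790/(382654 + 22960) = -138790/405614 = -138790*1/405614 = -69395/202807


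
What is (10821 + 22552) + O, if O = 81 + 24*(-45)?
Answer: 32374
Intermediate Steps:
O = -999 (O = 81 - 1080 = -999)
(10821 + 22552) + O = (10821 + 22552) - 999 = 33373 - 999 = 32374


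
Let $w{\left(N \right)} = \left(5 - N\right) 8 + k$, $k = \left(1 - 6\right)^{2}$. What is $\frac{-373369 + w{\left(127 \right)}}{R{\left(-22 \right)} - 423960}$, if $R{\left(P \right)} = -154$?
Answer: $\frac{187160}{212057} \approx 0.88259$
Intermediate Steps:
$k = 25$ ($k = \left(1 - 6\right)^{2} = \left(-5\right)^{2} = 25$)
$w{\left(N \right)} = 65 - 8 N$ ($w{\left(N \right)} = \left(5 - N\right) 8 + 25 = \left(40 - 8 N\right) + 25 = 65 - 8 N$)
$\frac{-373369 + w{\left(127 \right)}}{R{\left(-22 \right)} - 423960} = \frac{-373369 + \left(65 - 1016\right)}{-154 - 423960} = \frac{-373369 + \left(65 - 1016\right)}{-424114} = \left(-373369 - 951\right) \left(- \frac{1}{424114}\right) = \left(-374320\right) \left(- \frac{1}{424114}\right) = \frac{187160}{212057}$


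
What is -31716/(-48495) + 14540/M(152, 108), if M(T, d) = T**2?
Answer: 119823647/93369040 ≈ 1.2833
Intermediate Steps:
-31716/(-48495) + 14540/M(152, 108) = -31716/(-48495) + 14540/(152**2) = -31716*(-1/48495) + 14540/23104 = 10572/16165 + 14540*(1/23104) = 10572/16165 + 3635/5776 = 119823647/93369040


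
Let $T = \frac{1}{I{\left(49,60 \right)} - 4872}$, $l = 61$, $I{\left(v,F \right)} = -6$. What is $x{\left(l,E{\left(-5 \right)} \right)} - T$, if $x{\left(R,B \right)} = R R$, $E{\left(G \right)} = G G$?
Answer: $\frac{18151039}{4878} \approx 3721.0$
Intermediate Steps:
$E{\left(G \right)} = G^{2}$
$x{\left(R,B \right)} = R^{2}$
$T = - \frac{1}{4878}$ ($T = \frac{1}{-6 - 4872} = \frac{1}{-4878} = - \frac{1}{4878} \approx -0.000205$)
$x{\left(l,E{\left(-5 \right)} \right)} - T = 61^{2} - - \frac{1}{4878} = 3721 + \frac{1}{4878} = \frac{18151039}{4878}$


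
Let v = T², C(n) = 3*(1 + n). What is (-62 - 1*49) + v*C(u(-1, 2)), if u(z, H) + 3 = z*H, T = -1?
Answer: -123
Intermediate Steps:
u(z, H) = -3 + H*z (u(z, H) = -3 + z*H = -3 + H*z)
C(n) = 3 + 3*n
v = 1 (v = (-1)² = 1)
(-62 - 1*49) + v*C(u(-1, 2)) = (-62 - 1*49) + 1*(3 + 3*(-3 + 2*(-1))) = (-62 - 49) + 1*(3 + 3*(-3 - 2)) = -111 + 1*(3 + 3*(-5)) = -111 + 1*(3 - 15) = -111 + 1*(-12) = -111 - 12 = -123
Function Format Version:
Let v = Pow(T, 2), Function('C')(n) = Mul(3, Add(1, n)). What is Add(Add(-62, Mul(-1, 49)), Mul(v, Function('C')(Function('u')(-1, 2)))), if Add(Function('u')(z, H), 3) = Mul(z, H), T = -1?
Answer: -123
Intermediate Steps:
Function('u')(z, H) = Add(-3, Mul(H, z)) (Function('u')(z, H) = Add(-3, Mul(z, H)) = Add(-3, Mul(H, z)))
Function('C')(n) = Add(3, Mul(3, n))
v = 1 (v = Pow(-1, 2) = 1)
Add(Add(-62, Mul(-1, 49)), Mul(v, Function('C')(Function('u')(-1, 2)))) = Add(Add(-62, Mul(-1, 49)), Mul(1, Add(3, Mul(3, Add(-3, Mul(2, -1)))))) = Add(Add(-62, -49), Mul(1, Add(3, Mul(3, Add(-3, -2))))) = Add(-111, Mul(1, Add(3, Mul(3, -5)))) = Add(-111, Mul(1, Add(3, -15))) = Add(-111, Mul(1, -12)) = Add(-111, -12) = -123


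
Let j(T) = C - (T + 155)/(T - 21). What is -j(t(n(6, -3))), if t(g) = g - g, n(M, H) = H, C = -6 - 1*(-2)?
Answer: -71/21 ≈ -3.3810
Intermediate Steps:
C = -4 (C = -6 + 2 = -4)
t(g) = 0
j(T) = -4 - (155 + T)/(-21 + T) (j(T) = -4 - (T + 155)/(T - 21) = -4 - (155 + T)/(-21 + T))
-j(t(n(6, -3))) = -(-71 - 5*0)/(-21 + 0) = -(-71 + 0)/(-21) = -(-1)*(-71)/21 = -1*71/21 = -71/21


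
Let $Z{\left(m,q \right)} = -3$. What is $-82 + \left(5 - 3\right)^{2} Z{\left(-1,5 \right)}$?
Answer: $-94$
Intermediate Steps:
$-82 + \left(5 - 3\right)^{2} Z{\left(-1,5 \right)} = -82 + \left(5 - 3\right)^{2} \left(-3\right) = -82 + 2^{2} \left(-3\right) = -82 + 4 \left(-3\right) = -82 - 12 = -94$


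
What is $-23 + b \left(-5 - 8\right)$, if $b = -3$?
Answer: $16$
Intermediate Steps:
$-23 + b \left(-5 - 8\right) = -23 - 3 \left(-5 - 8\right) = -23 - -39 = -23 + 39 = 16$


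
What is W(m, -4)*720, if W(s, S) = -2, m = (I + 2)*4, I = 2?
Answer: -1440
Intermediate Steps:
m = 16 (m = (2 + 2)*4 = 4*4 = 16)
W(m, -4)*720 = -2*720 = -1440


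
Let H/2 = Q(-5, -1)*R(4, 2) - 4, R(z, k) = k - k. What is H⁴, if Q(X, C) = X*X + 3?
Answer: 4096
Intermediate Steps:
R(z, k) = 0
Q(X, C) = 3 + X² (Q(X, C) = X² + 3 = 3 + X²)
H = -8 (H = 2*((3 + (-5)²)*0 - 4) = 2*((3 + 25)*0 - 4) = 2*(28*0 - 4) = 2*(0 - 4) = 2*(-4) = -8)
H⁴ = (-8)⁴ = 4096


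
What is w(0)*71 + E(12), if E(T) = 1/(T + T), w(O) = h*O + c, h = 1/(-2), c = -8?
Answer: -13631/24 ≈ -567.96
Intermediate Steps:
h = -½ ≈ -0.50000
w(O) = -8 - O/2 (w(O) = -O/2 - 8 = -8 - O/2)
E(T) = 1/(2*T)
w(0)*71 + E(12) = (-8 - ½*0)*71 + (½)/12 = (-8 + 0)*71 + (½)*(1/12) = -8*71 + 1/24 = -568 + 1/24 = -13631/24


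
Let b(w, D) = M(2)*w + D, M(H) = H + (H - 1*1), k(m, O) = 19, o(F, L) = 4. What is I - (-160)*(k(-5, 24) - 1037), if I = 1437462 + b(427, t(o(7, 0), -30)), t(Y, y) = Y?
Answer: 1275867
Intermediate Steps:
M(H) = -1 + 2*H (M(H) = H + (H - 1) = H + (-1 + H) = -1 + 2*H)
b(w, D) = D + 3*w (b(w, D) = (-1 + 2*2)*w + D = (-1 + 4)*w + D = 3*w + D = D + 3*w)
I = 1438747 (I = 1437462 + (4 + 3*427) = 1437462 + (4 + 1281) = 1437462 + 1285 = 1438747)
I - (-160)*(k(-5, 24) - 1037) = 1438747 - (-160)*(19 - 1037) = 1438747 - (-160)*(-1018) = 1438747 - 1*162880 = 1438747 - 162880 = 1275867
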